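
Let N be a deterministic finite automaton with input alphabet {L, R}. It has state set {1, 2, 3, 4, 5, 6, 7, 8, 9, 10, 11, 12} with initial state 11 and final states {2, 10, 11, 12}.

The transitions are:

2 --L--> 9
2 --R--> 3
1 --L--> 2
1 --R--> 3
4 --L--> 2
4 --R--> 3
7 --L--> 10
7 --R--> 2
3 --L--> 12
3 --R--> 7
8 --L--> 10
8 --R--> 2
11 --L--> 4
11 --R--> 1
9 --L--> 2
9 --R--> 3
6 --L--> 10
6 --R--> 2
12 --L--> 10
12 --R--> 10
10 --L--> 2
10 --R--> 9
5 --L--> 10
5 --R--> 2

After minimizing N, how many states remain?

7

Reachable states from the start: {1,2,3,4,7,9,10,11,12}. Unreachable: {5,6,8} — drop them.
Start with accepting vs non-accepting: {2,10,11,12} | {1,3,4,7,9}.
Refine {2,10,11,12} on symbol L: members go to different blocks, giving {2,11} and {10,12}.
Refine {1,3,4,7,9} on symbol L: members go to different blocks, giving {1,4,9} and {3,7}.
On input R, block {2,11} splits into {2} and {11}.
Split {10,12} by δ(·,L) → {10} and {12}.
On input L, block {3,7} splits into {3} and {7}.
No further refinement is possible. Final partition (7 blocks): {2} | {1,4,9} | {10} | {3} | {11} | {12} | {7}.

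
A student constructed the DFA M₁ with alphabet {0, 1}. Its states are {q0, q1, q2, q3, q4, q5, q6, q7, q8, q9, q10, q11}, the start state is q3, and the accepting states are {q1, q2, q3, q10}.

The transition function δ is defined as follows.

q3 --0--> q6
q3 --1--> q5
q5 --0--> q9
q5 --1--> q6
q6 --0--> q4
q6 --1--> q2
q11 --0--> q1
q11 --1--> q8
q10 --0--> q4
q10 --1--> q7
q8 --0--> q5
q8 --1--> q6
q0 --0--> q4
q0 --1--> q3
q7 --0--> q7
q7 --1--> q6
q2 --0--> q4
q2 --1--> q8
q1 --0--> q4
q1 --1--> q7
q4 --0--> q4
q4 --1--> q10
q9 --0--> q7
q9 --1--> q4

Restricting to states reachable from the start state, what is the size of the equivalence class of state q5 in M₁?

Reachable states from the start: {q2,q3,q4,q5,q6,q7,q8,q9,q10}. Unreachable: {q0,q1,q11} — drop them.
Initial partition by acceptance: {q2,q3,q10} | {q4,q5,q6,q7,q8,q9}.
Split {q4,q5,q6,q7,q8,q9} by δ(·,1) → {q5,q7,q8,q9} and {q4,q6}.
The partition is now stable with 3 blocks: {q2,q3,q10} | {q5,q7,q8,q9} | {q4,q6}.
State q5 belongs to the block {q5,q7,q8,q9}, which has 4 states.

4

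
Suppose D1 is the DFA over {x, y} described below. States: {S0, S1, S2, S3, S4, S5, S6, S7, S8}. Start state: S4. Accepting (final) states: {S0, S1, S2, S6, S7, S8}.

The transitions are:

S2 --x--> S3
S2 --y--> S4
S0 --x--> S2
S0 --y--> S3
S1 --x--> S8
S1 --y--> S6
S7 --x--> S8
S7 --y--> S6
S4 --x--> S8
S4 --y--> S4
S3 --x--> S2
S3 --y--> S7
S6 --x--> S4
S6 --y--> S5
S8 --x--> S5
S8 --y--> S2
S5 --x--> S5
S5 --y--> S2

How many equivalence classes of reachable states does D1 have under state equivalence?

States {S0,S1} cannot be reached from the start state, so discard them.
Start with accepting vs non-accepting: {S2,S6,S7,S8} | {S3,S4,S5}.
On input x, block {S2,S6,S7,S8} splits into {S2,S6,S8} and {S7}.
Refine {S2,S6,S8} on symbol y: members go to different blocks, giving {S2,S6} and {S8}.
Refine {S3,S4,S5} on symbol x: members go to different blocks, giving {S3} and {S4} and {S5}.
Refine {S2,S6} on symbol x: members go to different blocks, giving {S2} and {S6}.
The partition is now stable with 7 blocks: {S2} | {S3} | {S7} | {S8} | {S4} | {S5} | {S6}.

7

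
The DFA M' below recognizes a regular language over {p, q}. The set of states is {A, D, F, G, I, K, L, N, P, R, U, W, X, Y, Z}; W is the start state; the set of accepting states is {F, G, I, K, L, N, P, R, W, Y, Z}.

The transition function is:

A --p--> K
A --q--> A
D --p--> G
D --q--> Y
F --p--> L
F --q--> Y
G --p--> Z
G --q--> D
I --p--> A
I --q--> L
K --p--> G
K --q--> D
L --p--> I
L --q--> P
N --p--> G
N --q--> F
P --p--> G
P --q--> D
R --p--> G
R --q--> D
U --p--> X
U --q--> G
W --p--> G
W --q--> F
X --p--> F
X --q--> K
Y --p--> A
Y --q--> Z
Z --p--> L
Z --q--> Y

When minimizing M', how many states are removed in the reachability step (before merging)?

Starting at W and following transitions, the reachable set is {A, D, F, G, I, K, L, P, W, Y, Z}. That leaves N, R, U, X unreachable — 4 in total.

4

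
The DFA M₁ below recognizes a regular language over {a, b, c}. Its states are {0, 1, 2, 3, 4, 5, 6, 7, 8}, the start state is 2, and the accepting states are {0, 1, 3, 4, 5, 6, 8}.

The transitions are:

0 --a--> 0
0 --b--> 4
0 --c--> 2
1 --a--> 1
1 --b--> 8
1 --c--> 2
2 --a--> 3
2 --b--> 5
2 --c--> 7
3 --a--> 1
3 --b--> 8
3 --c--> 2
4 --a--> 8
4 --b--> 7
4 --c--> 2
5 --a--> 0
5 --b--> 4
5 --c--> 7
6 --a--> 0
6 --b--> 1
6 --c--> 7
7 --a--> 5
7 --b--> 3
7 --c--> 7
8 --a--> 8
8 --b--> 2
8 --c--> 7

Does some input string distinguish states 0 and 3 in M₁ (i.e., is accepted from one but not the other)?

No

States {6} cannot be reached from the start state, so discard them.
Initial partition by acceptance: {0,1,3,4,5,8} | {2,7}.
Refine {0,1,3,4,5,8} on symbol b: members go to different blocks, giving {0,1,3,5} and {4,8}.
The partition is now stable with 3 blocks: {0,1,3,5} | {2,7} | {4,8}.
0 and 3 lie in the same block of the stable partition, so they are equivalent — no string distinguishes them.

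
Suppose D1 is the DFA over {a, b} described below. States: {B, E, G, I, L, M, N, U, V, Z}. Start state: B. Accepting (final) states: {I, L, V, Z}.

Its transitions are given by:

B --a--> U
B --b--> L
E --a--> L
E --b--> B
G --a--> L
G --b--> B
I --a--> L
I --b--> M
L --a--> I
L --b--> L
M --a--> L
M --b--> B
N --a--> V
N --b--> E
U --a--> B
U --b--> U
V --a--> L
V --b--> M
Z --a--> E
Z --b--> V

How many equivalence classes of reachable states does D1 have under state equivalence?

5

Reachable states from the start: {B,I,L,M,U}. Unreachable: {E,G,N,V,Z} — drop them.
Initial partition by acceptance: {I,L} | {B,M,U}.
Refine {I,L} on symbol b: members go to different blocks, giving {I} and {L}.
Refine {B,M,U} on symbol a: members go to different blocks, giving {B,U} and {M}.
Refine {B,U} on symbol b: members go to different blocks, giving {U} and {B}.
Stable partition: {I} | {U} | {L} | {M} | {B} — 5 equivalence classes.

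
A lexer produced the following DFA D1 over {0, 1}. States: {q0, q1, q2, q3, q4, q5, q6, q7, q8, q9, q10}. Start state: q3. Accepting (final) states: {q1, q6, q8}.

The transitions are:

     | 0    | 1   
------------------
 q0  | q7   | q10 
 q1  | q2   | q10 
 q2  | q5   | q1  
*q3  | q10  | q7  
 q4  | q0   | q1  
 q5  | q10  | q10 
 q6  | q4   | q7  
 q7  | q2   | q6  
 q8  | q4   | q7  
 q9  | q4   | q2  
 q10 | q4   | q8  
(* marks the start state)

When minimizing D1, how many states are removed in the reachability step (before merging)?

No path from q3 leads to q9; the other 10 states are all reachable.

1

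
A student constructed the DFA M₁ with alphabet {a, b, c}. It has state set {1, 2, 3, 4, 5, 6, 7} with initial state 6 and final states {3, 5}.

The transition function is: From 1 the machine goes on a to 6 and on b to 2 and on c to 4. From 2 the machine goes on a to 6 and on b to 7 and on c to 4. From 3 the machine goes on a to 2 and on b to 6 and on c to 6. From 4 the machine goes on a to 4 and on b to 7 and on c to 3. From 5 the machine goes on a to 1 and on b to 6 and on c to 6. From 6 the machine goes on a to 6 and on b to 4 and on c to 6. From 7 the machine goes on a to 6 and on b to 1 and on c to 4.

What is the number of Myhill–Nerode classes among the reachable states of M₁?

4

First remove the unreachable states {5}; 6 states remain.
P0 = {3} | {1,2,4,6,7}.
On input c, block {1,2,4,6,7} splits into {1,2,6,7} and {4}.
Split {1,2,6,7} by δ(·,b) → {1,2,7} and {6}.
The partition is now stable with 4 blocks: {3} | {1,2,7} | {4} | {6}.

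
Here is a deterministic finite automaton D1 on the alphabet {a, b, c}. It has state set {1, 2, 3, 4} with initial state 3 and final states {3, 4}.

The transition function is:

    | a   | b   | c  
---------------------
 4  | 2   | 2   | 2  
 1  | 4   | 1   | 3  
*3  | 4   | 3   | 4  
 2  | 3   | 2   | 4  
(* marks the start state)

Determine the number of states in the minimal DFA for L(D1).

First remove the unreachable states {1}; 3 states remain.
Initial partition by acceptance: {3,4} | {2}.
Split {3,4} by δ(·,a) → {3} and {4}.
Stable partition: {3} | {2} | {4} — 3 equivalence classes.

3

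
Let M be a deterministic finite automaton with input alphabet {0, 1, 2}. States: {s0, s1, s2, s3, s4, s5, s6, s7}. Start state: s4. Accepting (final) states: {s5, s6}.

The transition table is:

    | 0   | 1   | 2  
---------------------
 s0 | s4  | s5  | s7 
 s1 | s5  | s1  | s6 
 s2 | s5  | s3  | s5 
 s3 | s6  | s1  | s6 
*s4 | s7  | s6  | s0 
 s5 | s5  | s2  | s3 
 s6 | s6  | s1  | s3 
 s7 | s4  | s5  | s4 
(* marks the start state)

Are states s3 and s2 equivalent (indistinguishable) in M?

Initial partition by acceptance: {s5,s6} | {s0,s1,s2,s3,s4,s7}.
Split {s0,s1,s2,s3,s4,s7} by δ(·,0) → {s0,s4,s7} and {s1,s2,s3}.
The partition is now stable with 3 blocks: {s5,s6} | {s0,s4,s7} | {s1,s2,s3}.
s3 and s2 lie in the same block of the stable partition, so they are equivalent — no string distinguishes them.

Yes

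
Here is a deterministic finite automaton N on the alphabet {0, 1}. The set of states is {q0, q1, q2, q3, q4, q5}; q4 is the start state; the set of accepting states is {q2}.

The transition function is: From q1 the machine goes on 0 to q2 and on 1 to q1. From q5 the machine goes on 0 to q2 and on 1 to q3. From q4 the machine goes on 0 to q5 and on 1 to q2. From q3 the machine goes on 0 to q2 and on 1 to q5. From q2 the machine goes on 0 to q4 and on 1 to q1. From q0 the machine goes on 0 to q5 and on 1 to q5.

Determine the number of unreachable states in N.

1

BFS from q4 reaches {q1, q2, q3, q4, q5}; the 1 state(s) q0 are never visited.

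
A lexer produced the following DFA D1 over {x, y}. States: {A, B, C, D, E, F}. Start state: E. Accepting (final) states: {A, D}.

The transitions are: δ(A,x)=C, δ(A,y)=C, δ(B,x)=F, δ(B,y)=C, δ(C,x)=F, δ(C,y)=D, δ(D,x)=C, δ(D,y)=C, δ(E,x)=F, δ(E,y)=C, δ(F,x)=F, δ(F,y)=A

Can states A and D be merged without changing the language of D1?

Yes

States {B} cannot be reached from the start state, so discard them.
Start with accepting vs non-accepting: {A,D} | {C,E,F}.
Refine {C,E,F} on symbol y: members go to different blocks, giving {C,F} and {E}.
No further refinement is possible. Final partition (3 blocks): {A,D} | {C,F} | {E}.
A and D lie in the same block of the stable partition, so they are equivalent — no string distinguishes them.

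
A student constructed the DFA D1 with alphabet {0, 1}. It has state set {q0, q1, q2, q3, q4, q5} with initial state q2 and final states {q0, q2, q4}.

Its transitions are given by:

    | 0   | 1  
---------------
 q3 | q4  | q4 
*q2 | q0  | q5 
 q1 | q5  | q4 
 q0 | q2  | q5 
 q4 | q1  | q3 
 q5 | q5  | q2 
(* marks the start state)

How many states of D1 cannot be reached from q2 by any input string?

3

BFS from q2 reaches {q0, q2, q5}; the 3 state(s) q1, q3, q4 are never visited.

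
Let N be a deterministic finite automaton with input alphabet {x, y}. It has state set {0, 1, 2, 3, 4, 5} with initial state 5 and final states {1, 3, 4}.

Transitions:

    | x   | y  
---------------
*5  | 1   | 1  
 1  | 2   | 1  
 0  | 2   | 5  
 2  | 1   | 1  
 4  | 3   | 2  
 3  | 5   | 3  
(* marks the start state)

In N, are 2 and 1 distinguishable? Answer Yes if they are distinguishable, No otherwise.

Yes

States {0,3,4} cannot be reached from the start state, so discard them.
Start with accepting vs non-accepting: {1} | {2,5}.
No further refinement is possible. Final partition (2 blocks): {1} | {2,5}.
2 and 1 end up in different blocks, so they are distinguishable. For instance, the string 'ε' is accepted from only 1.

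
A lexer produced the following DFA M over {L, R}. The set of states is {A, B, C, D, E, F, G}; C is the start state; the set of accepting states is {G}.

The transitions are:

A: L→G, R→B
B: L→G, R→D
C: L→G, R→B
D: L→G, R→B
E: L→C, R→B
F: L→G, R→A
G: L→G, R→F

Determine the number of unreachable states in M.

BFS from C reaches {A, B, C, D, F, G}; the 1 state(s) E are never visited.

1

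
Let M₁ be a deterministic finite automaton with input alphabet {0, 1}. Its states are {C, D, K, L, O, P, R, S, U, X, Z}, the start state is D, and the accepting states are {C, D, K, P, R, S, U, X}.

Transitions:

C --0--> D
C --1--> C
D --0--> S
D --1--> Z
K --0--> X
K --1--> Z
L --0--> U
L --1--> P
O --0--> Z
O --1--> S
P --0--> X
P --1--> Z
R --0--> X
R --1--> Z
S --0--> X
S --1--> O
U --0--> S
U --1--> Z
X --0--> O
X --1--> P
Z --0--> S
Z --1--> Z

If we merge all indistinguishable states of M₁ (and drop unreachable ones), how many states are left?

First remove the unreachable states {C,K,L,R,U}; 6 states remain.
Start with accepting vs non-accepting: {D,P,S,X} | {O,Z}.
Refine {D,P,S,X} on symbol 0: members go to different blocks, giving {D,P,S} and {X}.
Split {D,P,S} by δ(·,0) → {P,S} and {D}.
Split {O,Z} by δ(·,0) → {O} and {Z}.
Refine {P,S} on symbol 1: members go to different blocks, giving {S} and {P}.
Stable partition: {S} | {O} | {X} | {D} | {Z} | {P} — 6 equivalence classes.

6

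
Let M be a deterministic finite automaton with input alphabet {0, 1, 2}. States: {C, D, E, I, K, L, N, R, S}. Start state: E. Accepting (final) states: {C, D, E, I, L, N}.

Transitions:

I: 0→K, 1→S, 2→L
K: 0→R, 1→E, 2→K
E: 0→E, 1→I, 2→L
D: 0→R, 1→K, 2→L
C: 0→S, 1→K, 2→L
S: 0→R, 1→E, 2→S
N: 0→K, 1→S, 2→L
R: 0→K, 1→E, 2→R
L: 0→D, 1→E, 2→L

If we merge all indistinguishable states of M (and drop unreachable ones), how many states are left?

4

Reachable states from the start: {D,E,I,K,L,R,S}. Unreachable: {C,N} — drop them.
Initial partition by acceptance: {D,E,I,L} | {K,R,S}.
Split {D,E,I,L} by δ(·,0) → {D,I} and {E,L}.
On input 0, block {E,L} splits into {L} and {E}.
Stable partition: {D,I} | {K,R,S} | {L} | {E} — 4 equivalence classes.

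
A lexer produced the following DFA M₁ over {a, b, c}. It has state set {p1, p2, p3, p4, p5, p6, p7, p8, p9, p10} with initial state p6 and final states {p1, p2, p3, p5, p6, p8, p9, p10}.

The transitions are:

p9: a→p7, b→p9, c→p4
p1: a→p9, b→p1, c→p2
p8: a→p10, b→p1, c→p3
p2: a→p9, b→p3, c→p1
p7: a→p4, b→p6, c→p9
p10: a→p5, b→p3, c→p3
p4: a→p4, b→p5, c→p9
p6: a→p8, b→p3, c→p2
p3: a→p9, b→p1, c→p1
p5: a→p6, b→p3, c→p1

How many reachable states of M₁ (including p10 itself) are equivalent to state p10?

P0 = {p1,p2,p3,p5,p6,p8,p9,p10} | {p4,p7}.
Split {p1,p2,p3,p5,p6,p8,p9,p10} by δ(·,a) → {p1,p2,p3,p5,p6,p8,p10} and {p9}.
Refine {p1,p2,p3,p5,p6,p8,p10} on symbol a: members go to different blocks, giving {p5,p6,p8,p10} and {p1,p2,p3}.
The partition is now stable with 4 blocks: {p5,p6,p8,p10} | {p4,p7} | {p9} | {p1,p2,p3}.
The equivalence class containing p10 is {p5,p6,p8,p10}, of size 4.

4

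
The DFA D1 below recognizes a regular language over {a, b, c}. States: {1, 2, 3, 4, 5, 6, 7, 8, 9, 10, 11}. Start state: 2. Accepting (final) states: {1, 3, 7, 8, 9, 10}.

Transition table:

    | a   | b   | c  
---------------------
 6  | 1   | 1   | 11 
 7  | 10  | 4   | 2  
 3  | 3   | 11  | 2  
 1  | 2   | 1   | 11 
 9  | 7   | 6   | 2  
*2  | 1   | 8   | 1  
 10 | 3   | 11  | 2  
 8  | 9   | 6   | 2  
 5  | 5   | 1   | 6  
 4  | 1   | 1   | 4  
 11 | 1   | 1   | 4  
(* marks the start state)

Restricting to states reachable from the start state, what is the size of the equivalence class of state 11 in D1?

3

First remove the unreachable states {5}; 10 states remain.
Initial partition by acceptance: {1,3,7,8,9,10} | {2,4,6,11}.
Refine {1,3,7,8,9,10} on symbol a: members go to different blocks, giving {3,7,8,9,10} and {1}.
On input b, block {2,4,6,11} splits into {4,6,11} and {2}.
No further refinement is possible. Final partition (4 blocks): {3,7,8,9,10} | {4,6,11} | {1} | {2}.
State 11 belongs to the block {4,6,11}, which has 3 states.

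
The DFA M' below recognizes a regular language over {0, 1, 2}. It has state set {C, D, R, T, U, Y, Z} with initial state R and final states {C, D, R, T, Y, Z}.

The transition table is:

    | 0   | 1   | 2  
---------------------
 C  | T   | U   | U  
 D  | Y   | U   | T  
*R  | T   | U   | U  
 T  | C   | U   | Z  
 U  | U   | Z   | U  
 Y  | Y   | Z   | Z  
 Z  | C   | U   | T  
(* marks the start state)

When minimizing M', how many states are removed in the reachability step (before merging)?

Starting at R and following transitions, the reachable set is {C, R, T, U, Z}. That leaves D, Y unreachable — 2 in total.

2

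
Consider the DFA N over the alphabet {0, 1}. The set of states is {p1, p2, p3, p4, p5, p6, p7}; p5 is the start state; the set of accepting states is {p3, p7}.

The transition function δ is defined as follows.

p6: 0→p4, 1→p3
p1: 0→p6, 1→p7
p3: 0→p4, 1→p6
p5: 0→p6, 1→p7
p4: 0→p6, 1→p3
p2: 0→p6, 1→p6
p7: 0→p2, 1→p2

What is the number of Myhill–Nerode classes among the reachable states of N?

Reachable states from the start: {p2,p3,p4,p5,p6,p7}. Unreachable: {p1} — drop them.
P0 = {p3,p7} | {p2,p4,p5,p6}.
Split {p2,p4,p5,p6} by δ(·,1) → {p4,p5,p6} and {p2}.
Refine {p3,p7} on symbol 0: members go to different blocks, giving {p3} and {p7}.
On input 1, block {p4,p5,p6} splits into {p4,p6} and {p5}.
The partition is now stable with 5 blocks: {p3} | {p4,p6} | {p2} | {p7} | {p5}.

5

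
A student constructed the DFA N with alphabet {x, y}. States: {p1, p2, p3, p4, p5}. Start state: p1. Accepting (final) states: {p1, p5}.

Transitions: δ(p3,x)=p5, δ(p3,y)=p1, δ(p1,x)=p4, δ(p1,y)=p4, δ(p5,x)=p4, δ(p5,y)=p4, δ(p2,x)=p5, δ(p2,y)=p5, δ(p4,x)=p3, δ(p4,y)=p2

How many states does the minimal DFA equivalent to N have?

3

Every state is reachable, so we keep all 5.
P0 = {p1,p5} | {p2,p3,p4}.
On input x, block {p2,p3,p4} splits into {p2,p3} and {p4}.
The partition is now stable with 3 blocks: {p1,p5} | {p2,p3} | {p4}.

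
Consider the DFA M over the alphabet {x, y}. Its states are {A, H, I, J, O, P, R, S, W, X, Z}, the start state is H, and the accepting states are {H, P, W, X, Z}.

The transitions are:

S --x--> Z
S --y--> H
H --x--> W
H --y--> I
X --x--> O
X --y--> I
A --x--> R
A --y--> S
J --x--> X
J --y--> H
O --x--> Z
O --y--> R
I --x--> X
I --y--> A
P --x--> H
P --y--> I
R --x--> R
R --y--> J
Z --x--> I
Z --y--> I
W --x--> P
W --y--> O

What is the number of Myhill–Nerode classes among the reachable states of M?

All states are reachable from the start state.
Start with accepting vs non-accepting: {H,P,W,X,Z} | {A,I,J,O,R,S}.
Split {H,P,W,X,Z} by δ(·,x) → {H,P,W} and {X,Z}.
On input x, block {A,I,J,O,R,S} splits into {I,J,O,S} and {A,R}.
On input y, block {I,J,O,S} splits into {I,O} and {J,S}.
The partition is now stable with 5 blocks: {H,P,W} | {I,O} | {X,Z} | {A,R} | {J,S}.

5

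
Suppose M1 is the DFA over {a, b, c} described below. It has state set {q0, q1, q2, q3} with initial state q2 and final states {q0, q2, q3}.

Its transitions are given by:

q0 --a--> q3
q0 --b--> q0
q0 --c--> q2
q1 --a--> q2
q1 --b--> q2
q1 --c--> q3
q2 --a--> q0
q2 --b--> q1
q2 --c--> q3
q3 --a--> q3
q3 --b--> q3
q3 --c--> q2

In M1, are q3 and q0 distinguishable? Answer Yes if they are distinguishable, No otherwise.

Start with accepting vs non-accepting: {q0,q2,q3} | {q1}.
On input b, block {q0,q2,q3} splits into {q0,q3} and {q2}.
No further refinement is possible. Final partition (3 blocks): {q0,q3} | {q1} | {q2}.
q3 and q0 lie in the same block of the stable partition, so they are equivalent — no string distinguishes them.

No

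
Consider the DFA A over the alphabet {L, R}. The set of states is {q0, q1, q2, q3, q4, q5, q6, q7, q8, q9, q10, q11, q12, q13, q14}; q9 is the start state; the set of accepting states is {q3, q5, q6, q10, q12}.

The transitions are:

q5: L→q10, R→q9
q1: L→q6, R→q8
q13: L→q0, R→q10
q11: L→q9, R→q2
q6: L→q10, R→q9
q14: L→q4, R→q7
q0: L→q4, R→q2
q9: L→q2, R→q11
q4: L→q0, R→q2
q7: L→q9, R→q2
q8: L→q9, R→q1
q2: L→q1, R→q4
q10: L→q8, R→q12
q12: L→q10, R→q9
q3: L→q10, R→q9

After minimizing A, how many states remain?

States {q3,q5,q7,q13,q14} cannot be reached from the start state, so discard them.
P0 = {q6,q10,q12} | {q0,q1,q2,q4,q8,q9,q11}.
Split {q6,q10,q12} by δ(·,L) → {q6,q12} and {q10}.
Refine {q0,q1,q2,q4,q8,q9,q11} on symbol L: members go to different blocks, giving {q0,q2,q4,q8,q9,q11} and {q1}.
Split {q0,q2,q4,q8,q9,q11} by δ(·,L) → {q0,q4,q8,q9,q11} and {q2}.
Refine {q0,q4,q8,q9,q11} on symbol L: members go to different blocks, giving {q0,q4,q8,q11} and {q9}.
On input L, block {q0,q4,q8,q11} splits into {q0,q4} and {q8,q11}.
On input R, block {q8,q11} splits into {q8} and {q11}.
The partition is now stable with 8 blocks: {q6,q12} | {q0,q4} | {q10} | {q1} | {q2} | {q9} | {q8} | {q11}.

8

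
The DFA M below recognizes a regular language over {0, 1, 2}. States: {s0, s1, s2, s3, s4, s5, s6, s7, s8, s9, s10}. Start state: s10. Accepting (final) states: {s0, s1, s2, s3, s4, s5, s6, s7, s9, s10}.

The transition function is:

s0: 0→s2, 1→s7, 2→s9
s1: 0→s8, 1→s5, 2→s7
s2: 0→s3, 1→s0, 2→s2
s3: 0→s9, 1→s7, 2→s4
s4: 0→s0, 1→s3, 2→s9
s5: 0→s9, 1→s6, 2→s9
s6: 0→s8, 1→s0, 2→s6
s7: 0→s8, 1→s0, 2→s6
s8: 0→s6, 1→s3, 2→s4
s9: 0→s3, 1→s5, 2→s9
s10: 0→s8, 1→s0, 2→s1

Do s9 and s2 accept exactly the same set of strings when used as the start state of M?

Yes

All states are reachable from the start state.
Initial partition by acceptance: {s0,s1,s2,s3,s4,s5,s6,s7,s9,s10} | {s8}.
Split {s0,s1,s2,s3,s4,s5,s6,s7,s9,s10} by δ(·,0) → {s0,s2,s3,s4,s5,s9} and {s1,s6,s7,s10}.
Refine {s0,s2,s3,s4,s5,s9} on symbol 1: members go to different blocks, giving {s0,s3,s5} and {s2,s4,s9}.
No further refinement is possible. Final partition (4 blocks): {s0,s3,s5} | {s8} | {s1,s6,s7,s10} | {s2,s4,s9}.
s9 and s2 lie in the same block of the stable partition, so they are equivalent — no string distinguishes them.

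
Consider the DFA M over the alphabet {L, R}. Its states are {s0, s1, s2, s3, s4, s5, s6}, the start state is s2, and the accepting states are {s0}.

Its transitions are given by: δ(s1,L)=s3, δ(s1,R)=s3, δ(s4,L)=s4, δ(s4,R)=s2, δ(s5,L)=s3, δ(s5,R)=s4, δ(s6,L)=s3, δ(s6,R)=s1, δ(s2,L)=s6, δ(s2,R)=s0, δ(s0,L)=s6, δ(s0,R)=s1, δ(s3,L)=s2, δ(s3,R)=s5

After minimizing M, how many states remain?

Every state is reachable, so we keep all 7.
P0 = {s0} | {s1,s2,s3,s4,s5,s6}.
On input R, block {s1,s2,s3,s4,s5,s6} splits into {s1,s3,s4,s5,s6} and {s2}.
On input L, block {s1,s3,s4,s5,s6} splits into {s1,s4,s5,s6} and {s3}.
On input L, block {s1,s4,s5,s6} splits into {s1,s5,s6} and {s4}.
Refine {s1,s5,s6} on symbol R: members go to different blocks, giving {s1} and {s5} and {s6}.
Stable partition: {s0} | {s1} | {s2} | {s3} | {s4} | {s5} | {s6} — 7 equivalence classes.

7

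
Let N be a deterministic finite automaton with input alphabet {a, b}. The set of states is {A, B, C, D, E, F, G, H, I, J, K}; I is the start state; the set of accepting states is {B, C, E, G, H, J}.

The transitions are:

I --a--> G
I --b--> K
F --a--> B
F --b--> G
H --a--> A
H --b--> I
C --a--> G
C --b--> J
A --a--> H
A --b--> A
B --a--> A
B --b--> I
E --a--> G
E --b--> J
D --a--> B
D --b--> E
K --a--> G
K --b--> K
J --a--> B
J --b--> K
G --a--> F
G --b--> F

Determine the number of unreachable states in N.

No path from I leads to C, D, E, J; the other 7 states are all reachable.

4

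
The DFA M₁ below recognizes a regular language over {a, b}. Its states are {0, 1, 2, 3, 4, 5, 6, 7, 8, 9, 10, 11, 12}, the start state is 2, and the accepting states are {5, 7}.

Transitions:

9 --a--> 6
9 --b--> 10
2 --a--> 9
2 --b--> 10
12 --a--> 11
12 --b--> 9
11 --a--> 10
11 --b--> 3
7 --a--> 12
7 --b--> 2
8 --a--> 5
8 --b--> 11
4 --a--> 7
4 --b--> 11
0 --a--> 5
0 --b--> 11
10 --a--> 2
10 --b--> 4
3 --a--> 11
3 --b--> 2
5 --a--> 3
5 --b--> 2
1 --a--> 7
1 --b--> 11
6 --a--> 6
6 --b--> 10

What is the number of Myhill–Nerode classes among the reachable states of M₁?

States {0,1,5,8} cannot be reached from the start state, so discard them.
Initial partition by acceptance: {7} | {2,3,4,6,9,10,11,12}.
Split {2,3,4,6,9,10,11,12} by δ(·,a) → {2,3,6,9,10,11,12} and {4}.
Split {2,3,6,9,10,11,12} by δ(·,b) → {2,3,6,9,11,12} and {10}.
Split {2,3,6,9,11,12} by δ(·,a) → {2,3,6,9,12} and {11}.
Refine {2,3,6,9,12} on symbol a: members go to different blocks, giving {2,6,9} and {3,12}.
No further refinement is possible. Final partition (6 blocks): {7} | {2,6,9} | {4} | {10} | {11} | {3,12}.

6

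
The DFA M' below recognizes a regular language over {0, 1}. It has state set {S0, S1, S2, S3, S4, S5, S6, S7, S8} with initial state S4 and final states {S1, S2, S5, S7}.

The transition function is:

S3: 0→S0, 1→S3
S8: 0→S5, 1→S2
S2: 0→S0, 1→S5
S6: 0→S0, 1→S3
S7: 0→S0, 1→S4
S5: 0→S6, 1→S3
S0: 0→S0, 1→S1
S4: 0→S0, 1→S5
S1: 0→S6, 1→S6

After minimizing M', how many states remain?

3

First remove the unreachable states {S2,S7,S8}; 6 states remain.
P0 = {S1,S5} | {S0,S3,S4,S6}.
Split {S0,S3,S4,S6} by δ(·,1) → {S0,S4} and {S3,S6}.
Stable partition: {S1,S5} | {S0,S4} | {S3,S6} — 3 equivalence classes.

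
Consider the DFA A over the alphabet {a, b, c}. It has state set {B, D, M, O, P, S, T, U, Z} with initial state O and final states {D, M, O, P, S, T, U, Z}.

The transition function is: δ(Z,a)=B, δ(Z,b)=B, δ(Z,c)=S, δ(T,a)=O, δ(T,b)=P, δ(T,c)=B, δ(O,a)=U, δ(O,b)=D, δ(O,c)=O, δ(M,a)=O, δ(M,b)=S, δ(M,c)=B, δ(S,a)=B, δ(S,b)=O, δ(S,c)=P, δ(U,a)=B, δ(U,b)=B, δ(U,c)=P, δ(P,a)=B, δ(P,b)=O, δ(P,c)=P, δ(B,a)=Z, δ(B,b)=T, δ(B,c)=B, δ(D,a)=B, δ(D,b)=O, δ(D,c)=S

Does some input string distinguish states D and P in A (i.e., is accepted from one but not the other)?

No

Reachable states from the start: {B,D,O,P,S,T,U,Z}. Unreachable: {M} — drop them.
Initial partition by acceptance: {D,O,P,S,T,U,Z} | {B}.
Refine {D,O,P,S,T,U,Z} on symbol a: members go to different blocks, giving {D,P,S,U,Z} and {O,T}.
On input b, block {D,P,S,U,Z} splits into {D,P,S} and {U,Z}.
Refine {O,T} on symbol a: members go to different blocks, giving {O} and {T}.
No further refinement is possible. Final partition (5 blocks): {D,P,S} | {B} | {O} | {U,Z} | {T}.
D and P lie in the same block of the stable partition, so they are equivalent — no string distinguishes them.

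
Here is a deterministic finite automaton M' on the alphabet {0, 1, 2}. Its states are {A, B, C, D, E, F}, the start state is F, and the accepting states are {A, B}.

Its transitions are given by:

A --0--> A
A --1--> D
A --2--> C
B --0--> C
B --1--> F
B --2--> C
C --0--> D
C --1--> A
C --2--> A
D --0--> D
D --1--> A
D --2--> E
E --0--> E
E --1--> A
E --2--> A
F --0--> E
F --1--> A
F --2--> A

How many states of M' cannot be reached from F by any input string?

1

No path from F leads to B; the other 5 states are all reachable.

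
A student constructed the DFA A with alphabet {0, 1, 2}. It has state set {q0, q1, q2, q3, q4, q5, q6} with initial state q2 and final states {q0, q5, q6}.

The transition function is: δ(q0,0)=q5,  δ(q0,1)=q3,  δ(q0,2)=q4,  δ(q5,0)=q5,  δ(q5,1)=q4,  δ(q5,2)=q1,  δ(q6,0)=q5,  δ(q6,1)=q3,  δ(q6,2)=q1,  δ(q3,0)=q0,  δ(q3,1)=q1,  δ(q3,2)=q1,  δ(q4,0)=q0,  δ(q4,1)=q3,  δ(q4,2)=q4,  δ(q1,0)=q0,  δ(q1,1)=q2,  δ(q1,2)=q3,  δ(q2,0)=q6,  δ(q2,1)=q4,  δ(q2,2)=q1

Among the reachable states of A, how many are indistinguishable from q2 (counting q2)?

4

Every state is reachable, so we keep all 7.
P0 = {q0,q5,q6} | {q1,q2,q3,q4}.
No further refinement is possible. Final partition (2 blocks): {q0,q5,q6} | {q1,q2,q3,q4}.
The equivalence class containing q2 is {q1,q2,q3,q4}, of size 4.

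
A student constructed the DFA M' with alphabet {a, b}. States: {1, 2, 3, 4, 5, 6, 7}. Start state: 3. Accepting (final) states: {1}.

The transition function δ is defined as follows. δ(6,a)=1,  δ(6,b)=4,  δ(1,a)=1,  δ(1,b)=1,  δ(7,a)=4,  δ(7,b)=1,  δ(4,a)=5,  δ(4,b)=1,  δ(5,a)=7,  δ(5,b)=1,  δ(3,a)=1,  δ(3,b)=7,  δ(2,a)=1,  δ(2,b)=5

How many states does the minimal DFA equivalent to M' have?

3

First remove the unreachable states {2,6}; 5 states remain.
Start with accepting vs non-accepting: {1} | {3,4,5,7}.
Split {3,4,5,7} by δ(·,a) → {4,5,7} and {3}.
No further refinement is possible. Final partition (3 blocks): {1} | {4,5,7} | {3}.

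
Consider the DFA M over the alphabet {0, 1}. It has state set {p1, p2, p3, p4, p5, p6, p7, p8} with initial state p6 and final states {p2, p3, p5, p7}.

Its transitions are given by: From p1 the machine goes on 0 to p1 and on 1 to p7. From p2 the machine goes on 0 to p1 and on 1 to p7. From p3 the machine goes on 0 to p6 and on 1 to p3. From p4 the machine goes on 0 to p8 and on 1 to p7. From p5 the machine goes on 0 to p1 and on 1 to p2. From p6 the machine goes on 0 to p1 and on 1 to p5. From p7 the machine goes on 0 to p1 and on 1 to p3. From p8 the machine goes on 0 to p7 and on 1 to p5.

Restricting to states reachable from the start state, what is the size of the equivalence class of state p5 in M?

First remove the unreachable states {p4,p8}; 6 states remain.
P0 = {p2,p3,p5,p7} | {p1,p6}.
The partition is now stable with 2 blocks: {p2,p3,p5,p7} | {p1,p6}.
The equivalence class containing p5 is {p2,p3,p5,p7}, of size 4.

4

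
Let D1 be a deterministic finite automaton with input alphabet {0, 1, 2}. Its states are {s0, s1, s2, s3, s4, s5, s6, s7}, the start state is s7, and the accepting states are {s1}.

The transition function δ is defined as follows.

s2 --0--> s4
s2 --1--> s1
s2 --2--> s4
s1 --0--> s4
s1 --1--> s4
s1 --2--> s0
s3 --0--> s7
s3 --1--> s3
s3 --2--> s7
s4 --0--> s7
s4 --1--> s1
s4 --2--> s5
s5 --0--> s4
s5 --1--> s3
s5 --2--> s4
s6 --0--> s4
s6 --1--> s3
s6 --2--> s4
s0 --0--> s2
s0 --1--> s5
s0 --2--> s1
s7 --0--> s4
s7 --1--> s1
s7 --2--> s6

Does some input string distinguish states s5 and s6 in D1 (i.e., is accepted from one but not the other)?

All states are reachable from the start state.
Initial partition by acceptance: {s1} | {s0,s2,s3,s4,s5,s6,s7}.
Split {s0,s2,s3,s4,s5,s6,s7} by δ(·,1) → {s0,s3,s5,s6} and {s2,s4,s7}.
On input 2, block {s0,s3,s5,s6} splits into {s3,s5,s6} and {s0}.
Split {s2,s4,s7} by δ(·,2) → {s4,s7} and {s2}.
The partition is now stable with 5 blocks: {s1} | {s3,s5,s6} | {s4,s7} | {s0} | {s2}.
s5 and s6 lie in the same block of the stable partition, so they are equivalent — no string distinguishes them.

No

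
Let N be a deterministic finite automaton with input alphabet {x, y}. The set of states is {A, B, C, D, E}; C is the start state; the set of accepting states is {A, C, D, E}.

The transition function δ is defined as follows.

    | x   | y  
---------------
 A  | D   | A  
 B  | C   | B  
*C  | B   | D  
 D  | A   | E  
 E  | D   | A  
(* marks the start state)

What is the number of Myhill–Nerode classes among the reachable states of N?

Every state is reachable, so we keep all 5.
Start with accepting vs non-accepting: {A,C,D,E} | {B}.
Refine {A,C,D,E} on symbol x: members go to different blocks, giving {A,D,E} and {C}.
No further refinement is possible. Final partition (3 blocks): {A,D,E} | {B} | {C}.

3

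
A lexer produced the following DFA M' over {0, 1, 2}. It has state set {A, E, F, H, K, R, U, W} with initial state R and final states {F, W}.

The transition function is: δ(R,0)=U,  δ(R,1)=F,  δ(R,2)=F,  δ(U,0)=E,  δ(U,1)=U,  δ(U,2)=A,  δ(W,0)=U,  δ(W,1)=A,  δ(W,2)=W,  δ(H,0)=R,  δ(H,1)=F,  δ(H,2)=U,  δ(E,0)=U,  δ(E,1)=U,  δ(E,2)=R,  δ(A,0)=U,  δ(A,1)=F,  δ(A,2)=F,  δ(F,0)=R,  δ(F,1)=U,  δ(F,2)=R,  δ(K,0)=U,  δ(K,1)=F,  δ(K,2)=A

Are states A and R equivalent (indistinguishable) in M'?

States {H,K,W} cannot be reached from the start state, so discard them.
Start with accepting vs non-accepting: {F} | {A,E,R,U}.
On input 1, block {A,E,R,U} splits into {E,U} and {A,R}.
No further refinement is possible. Final partition (3 blocks): {F} | {E,U} | {A,R}.
A and R lie in the same block of the stable partition, so they are equivalent — no string distinguishes them.

Yes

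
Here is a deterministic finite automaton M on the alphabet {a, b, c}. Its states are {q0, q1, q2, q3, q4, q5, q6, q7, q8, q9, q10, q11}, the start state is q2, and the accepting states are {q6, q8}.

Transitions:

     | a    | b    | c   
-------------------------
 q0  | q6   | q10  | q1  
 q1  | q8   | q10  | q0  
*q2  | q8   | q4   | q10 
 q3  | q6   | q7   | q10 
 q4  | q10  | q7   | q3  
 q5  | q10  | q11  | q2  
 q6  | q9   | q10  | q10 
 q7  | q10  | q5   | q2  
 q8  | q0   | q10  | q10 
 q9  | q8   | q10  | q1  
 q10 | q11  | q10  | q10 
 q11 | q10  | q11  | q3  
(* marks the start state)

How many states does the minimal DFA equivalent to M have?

5

Start with accepting vs non-accepting: {q6,q8} | {q0,q1,q2,q3,q4,q5,q7,q9,q10,q11}.
On input a, block {q0,q1,q2,q3,q4,q5,q7,q9,q10,q11} splits into {q0,q1,q2,q3,q9} and {q4,q5,q7,q10,q11}.
On input c, block {q0,q1,q2,q3,q9} splits into {q0,q1,q9} and {q2,q3}.
Split {q4,q5,q7,q10,q11} by δ(·,c) → {q4,q5,q7,q11} and {q10}.
The partition is now stable with 5 blocks: {q6,q8} | {q0,q1,q9} | {q4,q5,q7,q11} | {q2,q3} | {q10}.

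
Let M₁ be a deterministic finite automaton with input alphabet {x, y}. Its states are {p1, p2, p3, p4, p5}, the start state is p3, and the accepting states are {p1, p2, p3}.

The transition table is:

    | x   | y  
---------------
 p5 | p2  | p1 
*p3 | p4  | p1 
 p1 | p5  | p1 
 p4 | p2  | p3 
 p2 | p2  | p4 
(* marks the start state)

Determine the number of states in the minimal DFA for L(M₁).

3

All states are reachable from the start state.
P0 = {p1,p2,p3} | {p4,p5}.
Refine {p1,p2,p3} on symbol x: members go to different blocks, giving {p1,p3} and {p2}.
The partition is now stable with 3 blocks: {p1,p3} | {p4,p5} | {p2}.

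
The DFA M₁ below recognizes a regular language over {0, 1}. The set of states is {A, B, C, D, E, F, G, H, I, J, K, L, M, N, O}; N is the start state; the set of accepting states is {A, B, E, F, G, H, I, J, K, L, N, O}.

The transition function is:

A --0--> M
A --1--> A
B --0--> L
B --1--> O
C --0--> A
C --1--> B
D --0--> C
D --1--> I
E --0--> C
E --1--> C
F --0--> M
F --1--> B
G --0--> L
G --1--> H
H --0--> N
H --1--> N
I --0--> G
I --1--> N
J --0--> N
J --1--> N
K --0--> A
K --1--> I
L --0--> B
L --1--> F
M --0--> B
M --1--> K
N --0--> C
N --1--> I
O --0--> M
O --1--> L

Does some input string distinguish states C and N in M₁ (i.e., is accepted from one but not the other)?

Reachable states from the start: {A,B,C,F,G,H,I,K,L,M,N,O}. Unreachable: {D,E,J} — drop them.
Initial partition by acceptance: {A,B,F,G,H,I,K,L,N,O} | {C,M}.
Refine {A,B,F,G,H,I,K,L,N,O} on symbol 0: members go to different blocks, giving {B,G,H,I,K,L} and {A,F,N,O}.
Refine {B,G,H,I,K,L} on symbol 0: members go to different blocks, giving {B,G,I,L} and {H,K}.
Split {B,G,I,L} by δ(·,1) → {B,I,L} and {G}.
Refine {B,I,L} on symbol 0: members go to different blocks, giving {B,L} and {I}.
Refine {C,M} on symbol 0: members go to different blocks, giving {C} and {M}.
Refine {A,F,N,O} on symbol 0: members go to different blocks, giving {A,F,O} and {N}.
Split {A,F,O} by δ(·,1) → {F,O} and {A}.
On input 0, block {H,K} splits into {H} and {K}.
The partition is now stable with 10 blocks: {B,L} | {C} | {F,O} | {H} | {G} | {I} | {M} | {N} | {A} | {K}.
C and N end up in different blocks, so they are distinguishable. For instance, the string 'ε' is accepted from only N.

Yes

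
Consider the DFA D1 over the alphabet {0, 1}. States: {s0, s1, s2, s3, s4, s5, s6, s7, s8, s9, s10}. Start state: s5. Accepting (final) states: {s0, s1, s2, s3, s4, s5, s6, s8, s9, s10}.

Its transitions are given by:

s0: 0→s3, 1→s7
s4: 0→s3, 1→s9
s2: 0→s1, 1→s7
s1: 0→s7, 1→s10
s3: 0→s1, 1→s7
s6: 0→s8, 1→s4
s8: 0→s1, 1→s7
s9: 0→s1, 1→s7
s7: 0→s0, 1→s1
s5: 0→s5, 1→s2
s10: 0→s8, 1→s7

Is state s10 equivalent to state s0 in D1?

Reachable states from the start: {s0,s1,s2,s3,s5,s7,s8,s10}. Unreachable: {s4,s6,s9} — drop them.
Initial partition by acceptance: {s0,s1,s2,s3,s5,s8,s10} | {s7}.
Split {s0,s1,s2,s3,s5,s8,s10} by δ(·,0) → {s0,s2,s3,s5,s8,s10} and {s1}.
On input 0, block {s0,s2,s3,s5,s8,s10} splits into {s0,s5,s10} and {s2,s3,s8}.
Refine {s0,s5,s10} on symbol 0: members go to different blocks, giving {s0,s10} and {s5}.
The partition is now stable with 5 blocks: {s0,s10} | {s7} | {s1} | {s2,s3,s8} | {s5}.
s10 and s0 lie in the same block of the stable partition, so they are equivalent — no string distinguishes them.

Yes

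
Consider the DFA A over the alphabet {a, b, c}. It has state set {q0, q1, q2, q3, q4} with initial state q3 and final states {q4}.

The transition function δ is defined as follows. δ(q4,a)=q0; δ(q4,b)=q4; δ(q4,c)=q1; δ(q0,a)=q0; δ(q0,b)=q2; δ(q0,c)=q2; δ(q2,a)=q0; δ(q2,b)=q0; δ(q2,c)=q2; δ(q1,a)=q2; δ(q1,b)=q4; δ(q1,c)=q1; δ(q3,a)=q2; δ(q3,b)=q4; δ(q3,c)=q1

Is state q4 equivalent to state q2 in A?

All states are reachable from the start state.
P0 = {q4} | {q0,q1,q2,q3}.
On input b, block {q0,q1,q2,q3} splits into {q0,q2} and {q1,q3}.
The partition is now stable with 3 blocks: {q4} | {q0,q2} | {q1,q3}.
q4 and q2 end up in different blocks, so they are distinguishable. For instance, the string 'ε' is accepted from only q4.

No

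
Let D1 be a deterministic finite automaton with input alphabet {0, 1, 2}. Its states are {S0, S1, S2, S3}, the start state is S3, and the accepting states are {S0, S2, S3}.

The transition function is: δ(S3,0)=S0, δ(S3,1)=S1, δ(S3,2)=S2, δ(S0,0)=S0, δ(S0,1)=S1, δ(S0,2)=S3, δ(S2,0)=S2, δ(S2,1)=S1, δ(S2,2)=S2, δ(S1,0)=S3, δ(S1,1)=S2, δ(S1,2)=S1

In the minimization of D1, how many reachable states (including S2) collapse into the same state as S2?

P0 = {S0,S2,S3} | {S1}.
No further refinement is possible. Final partition (2 blocks): {S0,S2,S3} | {S1}.
The equivalence class containing S2 is {S0,S2,S3}, of size 3.

3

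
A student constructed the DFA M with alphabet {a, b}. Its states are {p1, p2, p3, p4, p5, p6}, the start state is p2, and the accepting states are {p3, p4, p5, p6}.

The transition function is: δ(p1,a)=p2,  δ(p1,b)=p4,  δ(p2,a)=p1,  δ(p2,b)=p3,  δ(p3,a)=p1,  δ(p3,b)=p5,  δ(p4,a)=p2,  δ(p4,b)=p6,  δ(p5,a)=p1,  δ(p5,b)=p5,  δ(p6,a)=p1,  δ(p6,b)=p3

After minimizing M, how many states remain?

2

Start with accepting vs non-accepting: {p3,p4,p5,p6} | {p1,p2}.
Stable partition: {p3,p4,p5,p6} | {p1,p2} — 2 equivalence classes.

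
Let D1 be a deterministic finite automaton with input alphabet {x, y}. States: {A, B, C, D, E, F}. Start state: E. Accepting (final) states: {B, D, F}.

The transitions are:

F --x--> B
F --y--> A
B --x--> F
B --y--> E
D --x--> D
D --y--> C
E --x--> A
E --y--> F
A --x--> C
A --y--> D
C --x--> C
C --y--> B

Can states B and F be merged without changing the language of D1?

Yes

Every state is reachable, so we keep all 6.
Initial partition by acceptance: {B,D,F} | {A,C,E}.
Stable partition: {B,D,F} | {A,C,E} — 2 equivalence classes.
B and F lie in the same block of the stable partition, so they are equivalent — no string distinguishes them.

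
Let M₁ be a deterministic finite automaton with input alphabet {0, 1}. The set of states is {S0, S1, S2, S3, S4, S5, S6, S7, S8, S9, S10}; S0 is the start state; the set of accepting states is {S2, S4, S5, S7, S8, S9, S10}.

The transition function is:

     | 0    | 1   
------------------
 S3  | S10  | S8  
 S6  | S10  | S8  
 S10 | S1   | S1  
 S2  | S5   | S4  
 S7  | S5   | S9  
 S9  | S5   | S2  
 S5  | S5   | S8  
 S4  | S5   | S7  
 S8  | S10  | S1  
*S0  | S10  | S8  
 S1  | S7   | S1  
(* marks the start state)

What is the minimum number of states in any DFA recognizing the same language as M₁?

6

First remove the unreachable states {S3,S6}; 9 states remain.
Initial partition by acceptance: {S2,S4,S5,S7,S8,S9,S10} | {S0,S1}.
Refine {S2,S4,S5,S7,S8,S9,S10} on symbol 0: members go to different blocks, giving {S2,S4,S5,S7,S8,S9} and {S10}.
On input 0, block {S2,S4,S5,S7,S8,S9} splits into {S2,S4,S5,S7,S9} and {S8}.
On input 1, block {S2,S4,S5,S7,S9} splits into {S2,S4,S7,S9} and {S5}.
On input 0, block {S0,S1} splits into {S0} and {S1}.
No further refinement is possible. Final partition (6 blocks): {S2,S4,S7,S9} | {S0} | {S10} | {S8} | {S5} | {S1}.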